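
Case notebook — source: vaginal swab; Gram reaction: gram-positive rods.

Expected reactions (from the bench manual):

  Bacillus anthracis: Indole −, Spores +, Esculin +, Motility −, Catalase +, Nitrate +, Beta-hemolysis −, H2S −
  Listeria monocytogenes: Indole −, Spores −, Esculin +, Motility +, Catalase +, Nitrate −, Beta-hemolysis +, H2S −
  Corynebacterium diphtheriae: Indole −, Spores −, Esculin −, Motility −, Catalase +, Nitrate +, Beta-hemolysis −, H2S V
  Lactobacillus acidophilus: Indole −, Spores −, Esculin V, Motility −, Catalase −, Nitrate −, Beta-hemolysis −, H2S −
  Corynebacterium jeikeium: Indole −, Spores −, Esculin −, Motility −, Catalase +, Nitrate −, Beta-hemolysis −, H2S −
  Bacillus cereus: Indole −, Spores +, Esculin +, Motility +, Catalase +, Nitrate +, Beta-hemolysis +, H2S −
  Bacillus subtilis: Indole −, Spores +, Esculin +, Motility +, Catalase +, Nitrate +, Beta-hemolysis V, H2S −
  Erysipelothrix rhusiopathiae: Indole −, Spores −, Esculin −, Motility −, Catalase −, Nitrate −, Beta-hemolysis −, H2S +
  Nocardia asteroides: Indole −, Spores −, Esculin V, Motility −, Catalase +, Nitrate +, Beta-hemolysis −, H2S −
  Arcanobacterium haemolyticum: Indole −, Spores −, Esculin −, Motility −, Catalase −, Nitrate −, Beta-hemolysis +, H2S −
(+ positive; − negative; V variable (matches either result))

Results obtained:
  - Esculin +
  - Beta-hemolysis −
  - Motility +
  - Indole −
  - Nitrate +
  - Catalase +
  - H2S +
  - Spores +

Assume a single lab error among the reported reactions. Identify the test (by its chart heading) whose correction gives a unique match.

H2S

As reported, no row in the chart matches all 8 reactions.
Reversing Indole → still no organism matches.
Reversing Nitrate → still no organism matches.
Reversing Beta-hemolysis → still no organism matches.
Reversing H2S (to −) → unique match: Bacillus subtilis.
Reversing Spores → still no organism matches.
Reversing Motility → still no organism matches.
Reversing Catalase → still no organism matches.
Reversing Esculin → still no organism matches.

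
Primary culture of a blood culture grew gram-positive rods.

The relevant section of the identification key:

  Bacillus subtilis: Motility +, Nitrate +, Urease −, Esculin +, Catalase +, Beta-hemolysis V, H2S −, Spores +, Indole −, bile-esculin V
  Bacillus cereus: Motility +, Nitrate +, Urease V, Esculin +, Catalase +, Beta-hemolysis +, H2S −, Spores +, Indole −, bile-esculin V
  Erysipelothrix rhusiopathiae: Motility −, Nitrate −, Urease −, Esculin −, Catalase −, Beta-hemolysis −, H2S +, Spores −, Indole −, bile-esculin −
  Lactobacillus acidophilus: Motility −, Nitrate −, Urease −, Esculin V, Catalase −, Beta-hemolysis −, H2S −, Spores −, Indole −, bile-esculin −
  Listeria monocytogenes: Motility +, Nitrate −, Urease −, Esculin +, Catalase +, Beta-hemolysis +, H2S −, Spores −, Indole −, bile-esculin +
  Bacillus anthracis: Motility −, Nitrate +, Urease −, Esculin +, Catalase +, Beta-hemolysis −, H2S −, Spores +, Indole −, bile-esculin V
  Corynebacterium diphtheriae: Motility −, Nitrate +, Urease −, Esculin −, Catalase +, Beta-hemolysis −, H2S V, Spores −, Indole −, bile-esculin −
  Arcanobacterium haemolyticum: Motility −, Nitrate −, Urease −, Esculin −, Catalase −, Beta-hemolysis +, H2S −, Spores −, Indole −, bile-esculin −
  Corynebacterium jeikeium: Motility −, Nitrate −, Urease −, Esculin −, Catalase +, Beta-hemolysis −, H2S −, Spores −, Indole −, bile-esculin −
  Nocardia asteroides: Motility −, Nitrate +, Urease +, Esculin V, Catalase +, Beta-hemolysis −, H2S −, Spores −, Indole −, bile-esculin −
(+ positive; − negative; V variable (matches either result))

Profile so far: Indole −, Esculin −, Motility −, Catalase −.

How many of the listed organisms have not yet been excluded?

Esculin −: excludes Bacillus subtilis, Bacillus cereus, Listeria monocytogenes, Bacillus anthracis — 6 left.
Motility −: all 6 remaining candidates are consistent.
Indole −: all 6 remaining candidates are consistent.
Catalase −: excludes Corynebacterium diphtheriae, Corynebacterium jeikeium, Nocardia asteroides — 3 left.
Still consistent: Arcanobacterium haemolyticum, Erysipelothrix rhusiopathiae, Lactobacillus acidophilus.

3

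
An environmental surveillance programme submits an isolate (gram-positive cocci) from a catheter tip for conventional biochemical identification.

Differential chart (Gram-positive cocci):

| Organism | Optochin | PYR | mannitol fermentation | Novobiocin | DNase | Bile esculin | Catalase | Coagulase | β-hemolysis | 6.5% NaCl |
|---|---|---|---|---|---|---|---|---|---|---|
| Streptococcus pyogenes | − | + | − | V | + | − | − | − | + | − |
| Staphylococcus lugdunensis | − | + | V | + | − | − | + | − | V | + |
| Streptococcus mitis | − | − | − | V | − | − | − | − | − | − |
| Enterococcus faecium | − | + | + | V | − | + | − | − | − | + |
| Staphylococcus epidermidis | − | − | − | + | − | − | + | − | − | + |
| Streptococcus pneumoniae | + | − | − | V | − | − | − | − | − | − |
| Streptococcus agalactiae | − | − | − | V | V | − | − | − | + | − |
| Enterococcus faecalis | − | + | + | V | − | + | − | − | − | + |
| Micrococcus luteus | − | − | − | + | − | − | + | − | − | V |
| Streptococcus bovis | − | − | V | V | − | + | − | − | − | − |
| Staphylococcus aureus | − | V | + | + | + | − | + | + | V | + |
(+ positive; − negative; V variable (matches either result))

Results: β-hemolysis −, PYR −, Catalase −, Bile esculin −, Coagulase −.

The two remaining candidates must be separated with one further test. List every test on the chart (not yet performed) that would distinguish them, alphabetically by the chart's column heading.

Coagulase −: excludes Staphylococcus aureus — 10 left.
PYR −: excludes Streptococcus pyogenes, Staphylococcus lugdunensis, Enterococcus faecium, Enterococcus faecalis — 6 left.
Catalase −: excludes Staphylococcus epidermidis, Micrococcus luteus — 4 left.
Bile esculin −: excludes Streptococcus bovis — 3 left.
β-hemolysis −: excludes Streptococcus agalactiae — 2 left.
Two candidates remain: Streptococcus mitis and Streptococcus pneumoniae.
  Optochin: Streptococcus mitis −, Streptococcus pneumoniae + — discriminates.
  mannitol fermentation: − vs − — same for both, does not separate.
  Novobiocin: V vs V — variable for at least one, does not separate.
  DNase: − vs − — same for both, does not separate.
  6.5% NaCl: − vs − — same for both, does not separate.

Optochin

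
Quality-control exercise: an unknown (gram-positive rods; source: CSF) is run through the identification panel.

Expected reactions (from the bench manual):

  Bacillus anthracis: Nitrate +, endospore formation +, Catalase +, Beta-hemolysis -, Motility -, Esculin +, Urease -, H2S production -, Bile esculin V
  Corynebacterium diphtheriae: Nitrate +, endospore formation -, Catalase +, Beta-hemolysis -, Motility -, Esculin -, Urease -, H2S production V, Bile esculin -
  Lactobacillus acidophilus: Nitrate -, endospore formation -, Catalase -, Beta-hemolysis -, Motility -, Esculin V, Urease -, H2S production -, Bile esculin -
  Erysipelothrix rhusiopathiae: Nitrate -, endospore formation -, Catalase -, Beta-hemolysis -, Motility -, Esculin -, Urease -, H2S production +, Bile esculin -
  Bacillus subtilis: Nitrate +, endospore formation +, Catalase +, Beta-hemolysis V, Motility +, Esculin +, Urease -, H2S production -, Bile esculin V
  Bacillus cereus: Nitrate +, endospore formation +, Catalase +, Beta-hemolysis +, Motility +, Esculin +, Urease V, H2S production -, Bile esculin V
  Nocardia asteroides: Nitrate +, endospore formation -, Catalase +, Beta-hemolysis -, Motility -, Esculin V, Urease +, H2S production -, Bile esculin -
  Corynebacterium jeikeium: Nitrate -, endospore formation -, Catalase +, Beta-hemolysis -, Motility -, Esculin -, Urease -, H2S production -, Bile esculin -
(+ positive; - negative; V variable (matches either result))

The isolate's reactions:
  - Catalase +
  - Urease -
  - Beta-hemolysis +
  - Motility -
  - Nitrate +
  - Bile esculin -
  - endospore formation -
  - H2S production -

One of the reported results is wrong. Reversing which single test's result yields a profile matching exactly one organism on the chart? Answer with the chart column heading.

Beta-hemolysis

As reported, no row in the chart matches all 8 reactions.
Reversing Motility → still no organism matches.
Reversing Nitrate → still no organism matches.
Reversing Catalase → still no organism matches.
Reversing Urease → still no organism matches.
Reversing endospore formation → still no organism matches.
Reversing H2S production → still no organism matches.
Reversing Beta-hemolysis (to -) → unique match: Corynebacterium diphtheriae.
Reversing Bile esculin → still no organism matches.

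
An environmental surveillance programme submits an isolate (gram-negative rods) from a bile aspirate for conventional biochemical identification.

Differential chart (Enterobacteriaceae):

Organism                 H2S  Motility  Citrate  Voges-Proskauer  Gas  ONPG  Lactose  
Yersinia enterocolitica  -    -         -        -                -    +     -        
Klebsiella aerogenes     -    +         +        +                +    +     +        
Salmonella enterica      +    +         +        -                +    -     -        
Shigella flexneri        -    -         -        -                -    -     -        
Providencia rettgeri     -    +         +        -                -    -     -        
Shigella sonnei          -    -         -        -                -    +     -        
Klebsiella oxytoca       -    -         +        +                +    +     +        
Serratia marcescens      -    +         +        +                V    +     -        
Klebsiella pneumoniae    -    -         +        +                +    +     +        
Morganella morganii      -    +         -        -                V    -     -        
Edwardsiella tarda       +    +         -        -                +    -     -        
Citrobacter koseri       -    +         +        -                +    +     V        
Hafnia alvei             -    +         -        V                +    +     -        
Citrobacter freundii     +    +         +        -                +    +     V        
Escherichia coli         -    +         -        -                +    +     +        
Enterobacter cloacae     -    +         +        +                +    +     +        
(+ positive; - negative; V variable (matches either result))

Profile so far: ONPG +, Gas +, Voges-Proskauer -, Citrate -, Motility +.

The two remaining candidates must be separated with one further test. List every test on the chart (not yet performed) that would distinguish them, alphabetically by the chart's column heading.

Lactose

Voges-Proskauer -: excludes 5 organisms — 11 left.
Gas +: excludes Yersinia enterocolitica, Shigella flexneri, Providencia rettgeri, Shigella sonnei — 7 left.
Motility +: all 7 remaining candidates are consistent.
Citrate -: excludes Salmonella enterica, Citrobacter koseri, Citrobacter freundii — 4 left.
ONPG +: excludes Morganella morganii, Edwardsiella tarda — 2 left.
Two candidates remain: Escherichia coli and Hafnia alvei.
  H2S: - vs - — same for both, does not separate.
  Lactose: Escherichia coli +, Hafnia alvei - — discriminates.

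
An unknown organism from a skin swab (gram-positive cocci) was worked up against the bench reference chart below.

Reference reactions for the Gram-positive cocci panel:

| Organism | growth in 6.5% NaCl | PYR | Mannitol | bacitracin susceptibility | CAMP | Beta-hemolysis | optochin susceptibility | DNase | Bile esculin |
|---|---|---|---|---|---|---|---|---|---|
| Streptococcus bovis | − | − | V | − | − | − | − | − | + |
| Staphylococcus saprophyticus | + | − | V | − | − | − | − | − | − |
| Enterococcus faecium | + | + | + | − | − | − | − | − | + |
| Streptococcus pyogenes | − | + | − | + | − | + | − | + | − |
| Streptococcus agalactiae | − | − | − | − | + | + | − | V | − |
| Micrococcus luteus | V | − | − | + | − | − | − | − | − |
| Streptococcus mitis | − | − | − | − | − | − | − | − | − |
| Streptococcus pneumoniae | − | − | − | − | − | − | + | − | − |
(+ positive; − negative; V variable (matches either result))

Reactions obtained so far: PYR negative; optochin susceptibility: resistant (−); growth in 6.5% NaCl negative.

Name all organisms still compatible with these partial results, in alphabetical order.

Micrococcus luteus, Streptococcus agalactiae, Streptococcus bovis, Streptococcus mitis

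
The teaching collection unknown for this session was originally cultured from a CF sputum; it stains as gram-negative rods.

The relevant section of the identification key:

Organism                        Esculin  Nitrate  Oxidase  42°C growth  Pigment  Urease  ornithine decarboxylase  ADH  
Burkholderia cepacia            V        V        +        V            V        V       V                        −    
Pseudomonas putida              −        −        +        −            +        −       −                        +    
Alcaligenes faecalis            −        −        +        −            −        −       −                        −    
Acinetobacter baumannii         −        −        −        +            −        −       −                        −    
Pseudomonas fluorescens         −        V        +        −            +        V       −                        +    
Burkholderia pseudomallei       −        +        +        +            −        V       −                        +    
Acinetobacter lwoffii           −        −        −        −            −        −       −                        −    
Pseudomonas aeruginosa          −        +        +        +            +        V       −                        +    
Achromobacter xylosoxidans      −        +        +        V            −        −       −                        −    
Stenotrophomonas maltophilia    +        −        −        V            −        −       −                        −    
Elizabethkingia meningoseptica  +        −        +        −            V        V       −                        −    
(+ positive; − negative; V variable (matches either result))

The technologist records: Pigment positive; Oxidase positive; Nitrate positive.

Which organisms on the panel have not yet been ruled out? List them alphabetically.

Oxidase +: excludes Acinetobacter baumannii, Acinetobacter lwoffii, Stenotrophomonas maltophilia — 8 left.
Nitrate +: excludes Pseudomonas putida, Alcaligenes faecalis, Elizabethkingia meningoseptica — 5 left.
Pigment +: excludes Burkholderia pseudomallei, Achromobacter xylosoxidans — 3 left.

Burkholderia cepacia, Pseudomonas aeruginosa, Pseudomonas fluorescens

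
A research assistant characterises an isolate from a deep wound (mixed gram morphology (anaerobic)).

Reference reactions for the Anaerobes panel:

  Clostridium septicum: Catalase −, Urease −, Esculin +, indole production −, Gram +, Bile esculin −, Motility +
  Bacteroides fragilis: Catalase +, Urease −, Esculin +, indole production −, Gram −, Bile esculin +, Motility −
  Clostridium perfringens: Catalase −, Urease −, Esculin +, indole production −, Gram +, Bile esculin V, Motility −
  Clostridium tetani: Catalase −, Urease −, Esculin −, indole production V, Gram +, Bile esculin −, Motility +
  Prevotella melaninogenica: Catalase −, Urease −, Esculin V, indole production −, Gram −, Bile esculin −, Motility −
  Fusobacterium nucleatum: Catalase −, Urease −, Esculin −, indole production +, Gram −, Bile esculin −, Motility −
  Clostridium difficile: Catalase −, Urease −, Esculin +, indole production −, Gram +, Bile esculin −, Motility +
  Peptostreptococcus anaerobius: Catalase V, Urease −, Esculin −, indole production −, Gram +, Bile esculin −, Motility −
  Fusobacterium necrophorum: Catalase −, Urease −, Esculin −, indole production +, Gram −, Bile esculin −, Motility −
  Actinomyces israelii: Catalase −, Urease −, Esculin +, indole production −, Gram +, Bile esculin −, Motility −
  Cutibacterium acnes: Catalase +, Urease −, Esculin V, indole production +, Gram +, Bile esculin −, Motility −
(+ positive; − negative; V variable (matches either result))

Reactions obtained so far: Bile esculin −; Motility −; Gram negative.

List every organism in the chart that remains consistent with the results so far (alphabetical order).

Fusobacterium necrophorum, Fusobacterium nucleatum, Prevotella melaninogenica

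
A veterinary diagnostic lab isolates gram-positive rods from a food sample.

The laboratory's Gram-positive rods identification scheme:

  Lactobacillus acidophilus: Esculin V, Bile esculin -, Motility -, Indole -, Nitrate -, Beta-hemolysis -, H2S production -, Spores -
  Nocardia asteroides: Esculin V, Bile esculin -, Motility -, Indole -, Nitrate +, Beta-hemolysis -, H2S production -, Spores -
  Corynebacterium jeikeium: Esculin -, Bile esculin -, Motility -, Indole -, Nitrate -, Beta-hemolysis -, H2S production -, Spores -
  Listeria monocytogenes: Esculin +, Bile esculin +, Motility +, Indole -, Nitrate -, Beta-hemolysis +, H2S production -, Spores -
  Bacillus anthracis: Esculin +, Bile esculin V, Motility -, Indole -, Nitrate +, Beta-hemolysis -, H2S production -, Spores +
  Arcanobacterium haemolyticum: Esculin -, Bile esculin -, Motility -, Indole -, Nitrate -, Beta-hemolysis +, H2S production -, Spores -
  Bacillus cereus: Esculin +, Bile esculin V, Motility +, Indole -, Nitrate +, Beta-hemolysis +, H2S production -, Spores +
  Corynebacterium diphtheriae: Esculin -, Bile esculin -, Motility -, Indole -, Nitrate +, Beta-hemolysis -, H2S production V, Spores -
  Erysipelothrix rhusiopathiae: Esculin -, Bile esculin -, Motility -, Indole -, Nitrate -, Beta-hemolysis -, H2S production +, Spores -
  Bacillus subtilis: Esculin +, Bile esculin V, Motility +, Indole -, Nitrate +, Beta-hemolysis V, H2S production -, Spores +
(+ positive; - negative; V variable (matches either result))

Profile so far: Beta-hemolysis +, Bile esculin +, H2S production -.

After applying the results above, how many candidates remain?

H2S production -: excludes Erysipelothrix rhusiopathiae — 9 left.
Bile esculin +: excludes 5 organisms — 4 left.
Beta-hemolysis +: excludes Bacillus anthracis — 3 left.
Still consistent: Bacillus cereus, Bacillus subtilis, Listeria monocytogenes.

3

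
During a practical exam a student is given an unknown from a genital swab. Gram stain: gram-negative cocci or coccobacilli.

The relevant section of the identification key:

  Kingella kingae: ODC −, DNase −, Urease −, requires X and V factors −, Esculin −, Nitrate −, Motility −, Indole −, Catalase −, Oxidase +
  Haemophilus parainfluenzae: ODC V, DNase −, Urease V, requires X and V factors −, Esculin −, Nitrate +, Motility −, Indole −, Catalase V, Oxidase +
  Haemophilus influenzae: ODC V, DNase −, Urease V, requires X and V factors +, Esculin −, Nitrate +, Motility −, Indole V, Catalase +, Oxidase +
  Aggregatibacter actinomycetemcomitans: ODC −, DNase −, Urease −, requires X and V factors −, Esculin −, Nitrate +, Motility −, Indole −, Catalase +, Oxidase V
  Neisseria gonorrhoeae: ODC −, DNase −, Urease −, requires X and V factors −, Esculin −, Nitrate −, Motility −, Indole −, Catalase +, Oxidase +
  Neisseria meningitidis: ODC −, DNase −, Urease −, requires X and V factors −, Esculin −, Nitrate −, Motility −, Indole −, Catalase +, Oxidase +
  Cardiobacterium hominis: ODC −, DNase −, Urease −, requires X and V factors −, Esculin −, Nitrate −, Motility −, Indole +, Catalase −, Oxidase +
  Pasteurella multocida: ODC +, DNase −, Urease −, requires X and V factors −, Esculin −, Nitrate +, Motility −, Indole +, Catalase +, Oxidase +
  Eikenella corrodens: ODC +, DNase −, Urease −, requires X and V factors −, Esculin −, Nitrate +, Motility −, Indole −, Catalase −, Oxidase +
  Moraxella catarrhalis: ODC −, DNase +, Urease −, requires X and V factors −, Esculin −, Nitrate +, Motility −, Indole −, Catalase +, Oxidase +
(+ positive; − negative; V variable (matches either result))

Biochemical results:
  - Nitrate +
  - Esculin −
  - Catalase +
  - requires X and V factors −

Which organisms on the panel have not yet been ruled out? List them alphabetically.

Esculin −: all 10 remaining candidates are consistent.
Catalase +: excludes Kingella kingae, Cardiobacterium hominis, Eikenella corrodens — 7 left.
Nitrate +: excludes Neisseria gonorrhoeae, Neisseria meningitidis — 5 left.
requires X and V factors −: excludes Haemophilus influenzae — 4 left.

Aggregatibacter actinomycetemcomitans, Haemophilus parainfluenzae, Moraxella catarrhalis, Pasteurella multocida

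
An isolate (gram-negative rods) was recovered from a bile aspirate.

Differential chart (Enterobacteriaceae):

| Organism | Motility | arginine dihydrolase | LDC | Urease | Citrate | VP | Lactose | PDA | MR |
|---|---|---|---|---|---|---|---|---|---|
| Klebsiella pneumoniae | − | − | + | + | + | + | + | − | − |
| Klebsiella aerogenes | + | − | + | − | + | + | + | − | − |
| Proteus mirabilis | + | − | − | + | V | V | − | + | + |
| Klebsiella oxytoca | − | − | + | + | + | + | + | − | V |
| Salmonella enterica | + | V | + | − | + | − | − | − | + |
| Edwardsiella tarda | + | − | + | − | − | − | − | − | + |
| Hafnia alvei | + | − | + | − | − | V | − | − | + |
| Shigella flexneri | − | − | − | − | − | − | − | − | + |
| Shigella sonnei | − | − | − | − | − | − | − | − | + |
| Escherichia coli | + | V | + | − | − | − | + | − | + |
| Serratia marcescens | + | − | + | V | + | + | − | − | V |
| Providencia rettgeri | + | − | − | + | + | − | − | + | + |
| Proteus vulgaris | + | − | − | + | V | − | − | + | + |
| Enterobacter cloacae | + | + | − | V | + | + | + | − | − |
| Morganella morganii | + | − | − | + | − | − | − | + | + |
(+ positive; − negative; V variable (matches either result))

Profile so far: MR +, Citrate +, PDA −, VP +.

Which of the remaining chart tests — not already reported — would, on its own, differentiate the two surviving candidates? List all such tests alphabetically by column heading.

MR +: excludes Klebsiella pneumoniae, Klebsiella aerogenes, Enterobacter cloacae — 12 left.
Citrate +: excludes 6 organisms — 6 left.
VP +: excludes Salmonella enterica, Providencia rettgeri, Proteus vulgaris — 3 left.
PDA −: excludes Proteus mirabilis — 2 left.
Two candidates remain: Klebsiella oxytoca and Serratia marcescens.
  Motility: Klebsiella oxytoca −, Serratia marcescens + — discriminates.
  arginine dihydrolase: − vs − — same for both, does not separate.
  LDC: + vs + — same for both, does not separate.
  Urease: + vs V — variable for at least one, does not separate.
  Lactose: Klebsiella oxytoca +, Serratia marcescens − — discriminates.

Lactose, Motility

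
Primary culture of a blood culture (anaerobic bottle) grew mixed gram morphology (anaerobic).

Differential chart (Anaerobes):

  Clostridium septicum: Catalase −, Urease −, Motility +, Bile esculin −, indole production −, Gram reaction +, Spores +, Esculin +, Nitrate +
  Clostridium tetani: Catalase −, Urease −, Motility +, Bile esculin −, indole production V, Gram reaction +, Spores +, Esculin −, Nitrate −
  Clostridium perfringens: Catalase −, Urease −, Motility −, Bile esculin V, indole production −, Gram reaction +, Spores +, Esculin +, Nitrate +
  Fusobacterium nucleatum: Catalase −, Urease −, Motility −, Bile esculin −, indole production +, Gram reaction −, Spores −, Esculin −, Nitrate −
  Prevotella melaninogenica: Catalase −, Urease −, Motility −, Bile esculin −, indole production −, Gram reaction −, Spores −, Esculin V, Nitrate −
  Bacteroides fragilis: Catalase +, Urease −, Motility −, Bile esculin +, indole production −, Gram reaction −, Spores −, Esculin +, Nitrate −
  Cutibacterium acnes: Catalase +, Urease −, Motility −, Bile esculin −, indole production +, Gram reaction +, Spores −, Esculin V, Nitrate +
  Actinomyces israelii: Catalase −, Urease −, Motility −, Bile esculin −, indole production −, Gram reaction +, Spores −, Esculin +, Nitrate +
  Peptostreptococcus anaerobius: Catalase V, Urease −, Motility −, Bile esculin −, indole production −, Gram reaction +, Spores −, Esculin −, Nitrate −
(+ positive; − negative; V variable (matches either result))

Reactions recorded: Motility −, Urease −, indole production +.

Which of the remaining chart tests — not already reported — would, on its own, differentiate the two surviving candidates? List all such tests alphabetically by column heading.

indole production +: excludes 6 organisms — 3 left.
Motility −: excludes Clostridium tetani — 2 left.
Urease −: all 2 remaining candidates are consistent.
Two candidates remain: Cutibacterium acnes and Fusobacterium nucleatum.
  Catalase: Cutibacterium acnes +, Fusobacterium nucleatum − — discriminates.
  Bile esculin: − vs − — same for both, does not separate.
  Gram reaction: Cutibacterium acnes +, Fusobacterium nucleatum − — discriminates.
  Spores: − vs − — same for both, does not separate.
  Esculin: V vs − — variable for at least one, does not separate.
  Nitrate: Cutibacterium acnes +, Fusobacterium nucleatum − — discriminates.

Catalase, Gram reaction, Nitrate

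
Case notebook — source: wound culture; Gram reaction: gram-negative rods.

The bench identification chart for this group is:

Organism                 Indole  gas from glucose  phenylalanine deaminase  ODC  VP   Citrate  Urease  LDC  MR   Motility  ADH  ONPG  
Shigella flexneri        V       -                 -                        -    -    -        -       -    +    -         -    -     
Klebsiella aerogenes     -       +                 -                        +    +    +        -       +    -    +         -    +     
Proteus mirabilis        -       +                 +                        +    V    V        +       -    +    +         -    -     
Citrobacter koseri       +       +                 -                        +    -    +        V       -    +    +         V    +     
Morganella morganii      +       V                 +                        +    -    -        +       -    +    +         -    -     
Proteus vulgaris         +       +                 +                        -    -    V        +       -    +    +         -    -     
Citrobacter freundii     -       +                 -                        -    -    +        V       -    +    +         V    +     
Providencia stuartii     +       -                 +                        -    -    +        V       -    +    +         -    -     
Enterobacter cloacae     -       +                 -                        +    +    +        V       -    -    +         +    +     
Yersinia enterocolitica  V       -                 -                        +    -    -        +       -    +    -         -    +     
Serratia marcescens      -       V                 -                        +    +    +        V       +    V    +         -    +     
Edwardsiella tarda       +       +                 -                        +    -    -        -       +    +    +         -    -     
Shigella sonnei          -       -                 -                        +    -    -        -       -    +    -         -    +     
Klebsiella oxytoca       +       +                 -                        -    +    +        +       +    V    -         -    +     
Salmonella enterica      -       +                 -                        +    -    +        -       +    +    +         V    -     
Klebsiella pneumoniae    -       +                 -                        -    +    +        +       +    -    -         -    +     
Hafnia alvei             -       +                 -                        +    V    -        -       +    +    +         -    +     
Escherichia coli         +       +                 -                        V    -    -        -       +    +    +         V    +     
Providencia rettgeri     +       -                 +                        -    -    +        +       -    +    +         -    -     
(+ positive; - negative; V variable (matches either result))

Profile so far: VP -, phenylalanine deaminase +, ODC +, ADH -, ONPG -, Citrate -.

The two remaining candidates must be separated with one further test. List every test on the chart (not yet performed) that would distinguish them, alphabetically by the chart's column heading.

Indole

ADH -: excludes Enterobacter cloacae — 18 left.
ONPG -: excludes 10 organisms — 8 left.
phenylalanine deaminase +: excludes Shigella flexneri, Edwardsiella tarda, Salmonella enterica — 5 left.
Citrate -: excludes Providencia stuartii, Providencia rettgeri — 3 left.
VP -: all 3 remaining candidates are consistent.
ODC +: excludes Proteus vulgaris — 2 left.
Two candidates remain: Morganella morganii and Proteus mirabilis.
  Indole: Morganella morganii +, Proteus mirabilis - — discriminates.
  gas from glucose: V vs + — variable for at least one, does not separate.
  Urease: + vs + — same for both, does not separate.
  LDC: - vs - — same for both, does not separate.
  MR: + vs + — same for both, does not separate.
  Motility: + vs + — same for both, does not separate.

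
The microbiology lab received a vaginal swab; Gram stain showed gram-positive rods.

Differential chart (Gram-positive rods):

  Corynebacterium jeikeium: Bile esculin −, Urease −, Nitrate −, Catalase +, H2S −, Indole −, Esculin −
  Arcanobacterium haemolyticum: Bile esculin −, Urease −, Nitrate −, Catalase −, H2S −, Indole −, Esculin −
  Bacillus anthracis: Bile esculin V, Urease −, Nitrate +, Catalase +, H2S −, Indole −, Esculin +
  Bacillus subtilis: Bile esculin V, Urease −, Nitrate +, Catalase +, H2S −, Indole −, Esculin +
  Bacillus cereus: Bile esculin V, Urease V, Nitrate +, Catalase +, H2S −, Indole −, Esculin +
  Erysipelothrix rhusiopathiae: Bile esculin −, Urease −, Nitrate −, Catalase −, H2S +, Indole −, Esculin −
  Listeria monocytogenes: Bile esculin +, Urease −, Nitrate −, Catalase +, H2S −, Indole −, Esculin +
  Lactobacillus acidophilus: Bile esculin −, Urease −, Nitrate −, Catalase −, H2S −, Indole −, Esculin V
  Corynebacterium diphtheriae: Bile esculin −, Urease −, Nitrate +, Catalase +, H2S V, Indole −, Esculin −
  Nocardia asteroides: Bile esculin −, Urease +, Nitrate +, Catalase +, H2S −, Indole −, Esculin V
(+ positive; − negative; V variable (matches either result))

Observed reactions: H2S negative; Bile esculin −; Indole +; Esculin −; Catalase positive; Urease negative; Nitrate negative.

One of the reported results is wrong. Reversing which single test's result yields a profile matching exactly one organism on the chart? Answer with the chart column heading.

Indole

As reported, no row in the chart matches all 7 reactions.
Reversing H2S → still no organism matches.
Reversing Indole (to −) → unique match: Corynebacterium jeikeium.
Reversing Urease → still no organism matches.
Reversing Catalase → still no organism matches.
Reversing Esculin → still no organism matches.
Reversing Bile esculin → still no organism matches.
Reversing Nitrate → still no organism matches.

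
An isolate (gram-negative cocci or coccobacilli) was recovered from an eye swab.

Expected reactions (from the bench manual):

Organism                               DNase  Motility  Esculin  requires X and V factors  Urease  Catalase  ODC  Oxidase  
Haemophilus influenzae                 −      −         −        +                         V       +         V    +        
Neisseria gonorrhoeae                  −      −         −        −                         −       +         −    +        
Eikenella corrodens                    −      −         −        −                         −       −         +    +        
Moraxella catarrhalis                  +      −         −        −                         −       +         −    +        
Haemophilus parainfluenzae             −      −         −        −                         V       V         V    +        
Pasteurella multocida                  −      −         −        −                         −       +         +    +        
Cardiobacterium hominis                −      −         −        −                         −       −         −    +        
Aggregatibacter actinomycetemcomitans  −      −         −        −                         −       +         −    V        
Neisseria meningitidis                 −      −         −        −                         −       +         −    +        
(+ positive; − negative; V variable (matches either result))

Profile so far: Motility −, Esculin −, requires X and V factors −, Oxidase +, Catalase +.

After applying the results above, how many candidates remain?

Oxidase +: all 9 remaining candidates are consistent.
requires X and V factors −: excludes Haemophilus influenzae — 8 left.
Esculin −: all 8 remaining candidates are consistent.
Motility −: all 8 remaining candidates are consistent.
Catalase +: excludes Eikenella corrodens, Cardiobacterium hominis — 6 left.
Still consistent: Aggregatibacter actinomycetemcomitans, Haemophilus parainfluenzae, Moraxella catarrhalis, Neisseria gonorrhoeae, Neisseria meningitidis, Pasteurella multocida.

6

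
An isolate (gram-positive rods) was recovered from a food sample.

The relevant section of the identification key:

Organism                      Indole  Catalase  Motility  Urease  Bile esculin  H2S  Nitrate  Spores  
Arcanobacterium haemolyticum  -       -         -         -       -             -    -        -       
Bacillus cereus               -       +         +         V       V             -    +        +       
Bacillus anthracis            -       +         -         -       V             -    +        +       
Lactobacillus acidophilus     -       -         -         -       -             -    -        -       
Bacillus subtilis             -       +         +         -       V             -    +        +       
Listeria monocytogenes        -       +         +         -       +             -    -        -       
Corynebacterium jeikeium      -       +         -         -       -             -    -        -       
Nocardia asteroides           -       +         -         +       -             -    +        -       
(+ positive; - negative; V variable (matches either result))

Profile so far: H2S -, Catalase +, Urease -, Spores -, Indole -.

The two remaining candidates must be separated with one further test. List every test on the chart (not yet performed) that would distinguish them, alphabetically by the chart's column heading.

Spores -: excludes Bacillus cereus, Bacillus anthracis, Bacillus subtilis — 5 left.
Catalase +: excludes Arcanobacterium haemolyticum, Lactobacillus acidophilus — 3 left.
H2S -: all 3 remaining candidates are consistent.
Indole -: all 3 remaining candidates are consistent.
Urease -: excludes Nocardia asteroides — 2 left.
Two candidates remain: Corynebacterium jeikeium and Listeria monocytogenes.
  Motility: Corynebacterium jeikeium -, Listeria monocytogenes + — discriminates.
  Bile esculin: Corynebacterium jeikeium -, Listeria monocytogenes + — discriminates.
  Nitrate: - vs - — same for both, does not separate.

Bile esculin, Motility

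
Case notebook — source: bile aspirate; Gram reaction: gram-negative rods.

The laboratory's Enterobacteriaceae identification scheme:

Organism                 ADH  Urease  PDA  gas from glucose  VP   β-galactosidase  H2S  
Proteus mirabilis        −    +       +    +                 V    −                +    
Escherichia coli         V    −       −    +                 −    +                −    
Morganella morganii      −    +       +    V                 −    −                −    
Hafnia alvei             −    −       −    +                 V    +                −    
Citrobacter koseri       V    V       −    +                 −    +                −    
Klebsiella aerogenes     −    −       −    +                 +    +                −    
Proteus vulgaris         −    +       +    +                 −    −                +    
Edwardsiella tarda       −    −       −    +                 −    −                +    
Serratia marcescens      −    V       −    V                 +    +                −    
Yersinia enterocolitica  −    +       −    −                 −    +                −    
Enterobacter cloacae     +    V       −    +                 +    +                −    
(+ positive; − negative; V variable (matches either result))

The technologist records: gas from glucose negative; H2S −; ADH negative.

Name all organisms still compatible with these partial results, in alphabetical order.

gas from glucose −: excludes 8 organisms — 3 left.
H2S −: all 3 remaining candidates are consistent.
ADH −: all 3 remaining candidates are consistent.

Morganella morganii, Serratia marcescens, Yersinia enterocolitica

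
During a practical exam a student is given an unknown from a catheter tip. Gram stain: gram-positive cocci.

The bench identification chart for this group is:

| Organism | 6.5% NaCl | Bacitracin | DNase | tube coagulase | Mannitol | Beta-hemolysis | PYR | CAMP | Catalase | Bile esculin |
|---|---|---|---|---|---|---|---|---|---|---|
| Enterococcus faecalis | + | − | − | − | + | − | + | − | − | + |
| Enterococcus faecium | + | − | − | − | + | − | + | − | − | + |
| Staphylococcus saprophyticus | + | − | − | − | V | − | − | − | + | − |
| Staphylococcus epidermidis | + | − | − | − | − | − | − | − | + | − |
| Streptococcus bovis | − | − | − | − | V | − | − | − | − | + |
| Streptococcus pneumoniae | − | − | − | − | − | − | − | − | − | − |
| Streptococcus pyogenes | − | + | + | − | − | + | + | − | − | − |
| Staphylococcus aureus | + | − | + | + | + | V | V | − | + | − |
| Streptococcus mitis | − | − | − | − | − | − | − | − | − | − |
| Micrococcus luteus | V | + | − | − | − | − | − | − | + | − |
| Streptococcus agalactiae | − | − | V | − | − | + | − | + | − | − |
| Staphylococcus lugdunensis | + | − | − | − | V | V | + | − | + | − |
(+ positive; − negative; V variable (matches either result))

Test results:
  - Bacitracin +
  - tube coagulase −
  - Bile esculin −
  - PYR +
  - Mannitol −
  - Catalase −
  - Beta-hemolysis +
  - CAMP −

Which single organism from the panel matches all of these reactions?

Mannitol −: excludes Enterococcus faecalis, Enterococcus faecium, Staphylococcus aureus — 9 left.
Bile esculin −: excludes Streptococcus bovis — 8 left.
Beta-hemolysis +: excludes 5 organisms — 3 left.
Catalase −: excludes Staphylococcus lugdunensis — 2 left.
CAMP −: excludes Streptococcus agalactiae — 1 left.
tube coagulase −: the one remaining candidate is consistent.
PYR +: the one remaining candidate is consistent.
Bacitracin +: the one remaining candidate is consistent.

Streptococcus pyogenes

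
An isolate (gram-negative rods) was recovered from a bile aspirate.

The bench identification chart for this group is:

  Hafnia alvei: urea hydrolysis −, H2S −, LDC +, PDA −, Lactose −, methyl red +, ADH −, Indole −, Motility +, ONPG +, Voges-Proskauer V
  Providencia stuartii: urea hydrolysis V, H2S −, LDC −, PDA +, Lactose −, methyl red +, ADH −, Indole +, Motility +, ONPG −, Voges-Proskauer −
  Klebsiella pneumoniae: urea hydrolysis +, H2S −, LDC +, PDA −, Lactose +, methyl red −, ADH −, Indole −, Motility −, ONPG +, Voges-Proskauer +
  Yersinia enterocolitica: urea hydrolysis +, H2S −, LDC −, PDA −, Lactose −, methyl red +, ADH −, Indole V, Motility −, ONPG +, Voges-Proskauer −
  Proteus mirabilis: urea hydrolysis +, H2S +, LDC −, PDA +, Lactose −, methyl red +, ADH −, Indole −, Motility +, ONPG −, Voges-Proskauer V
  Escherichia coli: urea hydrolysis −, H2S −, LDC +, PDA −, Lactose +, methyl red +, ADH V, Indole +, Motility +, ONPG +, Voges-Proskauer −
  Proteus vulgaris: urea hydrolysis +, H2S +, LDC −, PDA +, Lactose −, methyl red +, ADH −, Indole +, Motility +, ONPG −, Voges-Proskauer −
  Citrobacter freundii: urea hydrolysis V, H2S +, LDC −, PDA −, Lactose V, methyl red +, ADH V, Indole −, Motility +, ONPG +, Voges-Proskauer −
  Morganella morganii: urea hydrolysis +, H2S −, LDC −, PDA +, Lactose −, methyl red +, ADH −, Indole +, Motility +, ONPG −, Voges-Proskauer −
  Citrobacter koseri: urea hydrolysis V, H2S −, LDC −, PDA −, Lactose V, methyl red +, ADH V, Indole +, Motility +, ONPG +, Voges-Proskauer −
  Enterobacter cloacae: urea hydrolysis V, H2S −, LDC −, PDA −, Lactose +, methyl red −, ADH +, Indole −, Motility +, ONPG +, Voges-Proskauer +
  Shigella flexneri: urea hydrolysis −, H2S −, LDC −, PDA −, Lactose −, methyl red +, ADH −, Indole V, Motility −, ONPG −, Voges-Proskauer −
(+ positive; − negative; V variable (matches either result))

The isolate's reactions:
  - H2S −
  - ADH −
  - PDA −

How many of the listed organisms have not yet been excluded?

H2S −: excludes Proteus mirabilis, Proteus vulgaris, Citrobacter freundii — 9 left.
ADH −: excludes Enterobacter cloacae — 8 left.
PDA −: excludes Providencia stuartii, Morganella morganii — 6 left.
Still consistent: Citrobacter koseri, Escherichia coli, Hafnia alvei, Klebsiella pneumoniae, Shigella flexneri, Yersinia enterocolitica.

6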